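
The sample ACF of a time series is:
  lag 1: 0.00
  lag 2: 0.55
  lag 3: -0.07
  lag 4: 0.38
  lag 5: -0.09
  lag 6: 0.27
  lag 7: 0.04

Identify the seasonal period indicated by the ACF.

The largest autocorrelation is r_2 = 0.55, with weaker echoes at lags 4 (0.38) and 6 (0.27); the remaining lags stay at or below 0.04.
The dominant spike at lag 2 indicates a seasonal period of 2.

2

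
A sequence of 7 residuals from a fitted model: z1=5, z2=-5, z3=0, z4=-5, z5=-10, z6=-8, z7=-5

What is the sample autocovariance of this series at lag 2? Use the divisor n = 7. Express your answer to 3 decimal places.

Mean z̄ = (5 − 5 + 0 − 5 − 10 − 8 − 5)/7 = -4.0000
Σ_{t=1}^{5}(z_t−z̄)(z_{t+2}−z̄) = 23.0000
γ_2 = 23.0000 / 7 = 3.286

3.286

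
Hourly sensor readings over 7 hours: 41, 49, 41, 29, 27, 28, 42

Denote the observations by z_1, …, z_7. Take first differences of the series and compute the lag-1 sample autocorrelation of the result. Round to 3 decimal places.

First differences Δz: 8, -8, -12, -2, 1, 14
Mean of differences = 0.1667
Numerator Σ(Δz_t−Δz̄)(Δz_{t+1}−Δz̄) = 71.4722
Denominator Σ(Δz_t−Δz̄)² = 472.8333
r_1(Δz) = 71.4722 / 472.8333 = 0.151

0.151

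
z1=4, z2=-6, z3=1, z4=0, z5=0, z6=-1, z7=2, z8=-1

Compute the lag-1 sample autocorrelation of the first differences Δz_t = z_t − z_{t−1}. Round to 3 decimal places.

-0.507

First differences Δz: -10, 7, -1, 0, -1, 3, -3
Mean of differences = -0.7143
Numerator Σ(Δz_t−Δz̄)(Δz_{t+1}−Δz̄) = -83.7959
Denominator Σ(Δz_t−Δz̄)² = 165.4286
r_1(Δz) = -83.7959 / 165.4286 = -0.507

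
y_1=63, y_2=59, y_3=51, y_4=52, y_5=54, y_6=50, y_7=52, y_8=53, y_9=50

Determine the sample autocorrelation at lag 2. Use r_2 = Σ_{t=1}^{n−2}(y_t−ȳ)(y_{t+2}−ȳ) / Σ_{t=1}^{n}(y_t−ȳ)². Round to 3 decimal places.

Mean ȳ = (63 + 59 + 51 + 52 + 54 + 50 + 52 + 53 + 50)/9 = 53.7778
Numerator Σ_{t=1}^{7}(y_t−ȳ)(y_{t+2}−ȳ) = -19.5432
Denominator Σ(y_t−ȳ)² = 155.5556
r_2 = -19.5432 / 155.5556 = -0.126

-0.126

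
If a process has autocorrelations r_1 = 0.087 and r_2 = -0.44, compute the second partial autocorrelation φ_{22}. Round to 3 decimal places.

φ_{22} = (r_2 − r_1²) / (1 − r_1²)
r_1² = (0.087)² = 0.007569
Numerator = -0.44 − 0.0076 = -0.4476; denominator = 1 − 0.0076 = 0.9924
φ_{22} = -0.4476 / 0.9924 = -0.451

-0.451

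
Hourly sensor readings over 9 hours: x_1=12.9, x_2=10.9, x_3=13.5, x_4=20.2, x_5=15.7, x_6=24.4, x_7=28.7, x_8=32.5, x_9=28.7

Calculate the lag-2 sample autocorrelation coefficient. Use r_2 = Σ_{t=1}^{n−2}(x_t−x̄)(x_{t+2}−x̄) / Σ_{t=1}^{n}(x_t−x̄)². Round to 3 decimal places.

0.317

Mean x̄ = (12.9 + 10.9 + 13.5 + 20.2 + 15.7 + 24.4 + 28.7 + 32.5 + 28.7)/9 = 20.8333
Σ(x_t−x̄)(x_{t+2}−x̄) = (58.1778) + (6.2911) + (37.6444) + (-2.2589) + (-40.3822) + (41.6111) + (61.8844) = 162.9678
Denominator Σ(x_t−x̄)² = 514.7400
r_2 = 162.9678 / 514.7400 = 0.317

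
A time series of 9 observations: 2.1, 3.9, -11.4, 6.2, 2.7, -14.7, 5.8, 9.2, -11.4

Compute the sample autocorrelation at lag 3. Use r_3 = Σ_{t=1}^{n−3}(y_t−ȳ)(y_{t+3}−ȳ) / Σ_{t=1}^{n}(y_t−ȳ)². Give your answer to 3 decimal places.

0.631

Mean ȳ = (2.1 + 3.9 − 11.4 + 6.2 + 2.7 − 14.7 + 5.8 + 9.2 − 11.4)/9 = -0.8444
Numerator Σ_{t=1}^{6}(y_t−ȳ)(y_{t+3}−ȳ) = 412.4730
Denominator Σ(y_t−ȳ)² = 653.2222
r_3 = 412.4730 / 653.2222 = 0.631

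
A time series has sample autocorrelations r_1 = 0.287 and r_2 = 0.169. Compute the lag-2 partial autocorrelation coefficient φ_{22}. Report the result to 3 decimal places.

φ_{22} = (r_2 − r_1²) / (1 − r_1²)
r_1² = (0.287)² = 0.082369
Numerator = 0.169 − 0.0824 = 0.0866; denominator = 1 − 0.0824 = 0.9176
φ_{22} = 0.0866 / 0.9176 = 0.094

0.094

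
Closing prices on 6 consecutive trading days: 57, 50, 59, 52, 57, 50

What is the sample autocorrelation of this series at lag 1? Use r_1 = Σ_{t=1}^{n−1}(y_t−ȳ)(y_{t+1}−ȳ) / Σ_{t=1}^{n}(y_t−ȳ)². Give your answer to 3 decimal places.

-0.766

Mean ȳ = (57 + 50 + 59 + 52 + 57 + 50)/6 = 54.1667
Σ(y_t−ȳ)(y_{t+1}−ȳ) = (-11.8056) + (-20.1389) + (-10.4722) + (-6.1389) + (-11.8056) = -60.3611
Denominator Σ(y_t−ȳ)² = 78.8333
r_1 = -60.3611 / 78.8333 = -0.766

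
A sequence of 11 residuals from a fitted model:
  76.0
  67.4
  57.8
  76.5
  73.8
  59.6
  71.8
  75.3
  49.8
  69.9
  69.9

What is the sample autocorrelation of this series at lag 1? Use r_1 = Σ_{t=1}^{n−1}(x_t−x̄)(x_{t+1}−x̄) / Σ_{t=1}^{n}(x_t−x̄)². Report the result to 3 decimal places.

-0.337

Mean x̄ = (76.0 + 67.4 + 57.8 + 76.5 + 73.8 + 59.6 + 71.8 + 75.3 + 49.8 + 69.9 + 69.9)/11 = 67.9818
Numerator Σ_{t=1}^{10}(x_t−x̄)(x_{t+1}−x̄) = -252.9940
Denominator Σ(x_t−x̄)² = 751.0364
r_1 = -252.9940 / 751.0364 = -0.337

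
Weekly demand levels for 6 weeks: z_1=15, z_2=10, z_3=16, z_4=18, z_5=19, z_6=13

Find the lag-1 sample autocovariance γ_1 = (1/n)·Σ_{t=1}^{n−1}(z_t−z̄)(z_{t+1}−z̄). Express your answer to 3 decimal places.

0.245

Mean z̄ = (15 + 10 + 16 + 18 + 19 + 13)/6 = 15.1667
Deviations: -0.1667, -5.1667, 0.8333, 2.8333, 3.8333, -2.1667
Σ_{t=1}^{5}(z_t−z̄)(z_{t+1}−z̄) = 1.4722
γ_1 = 1.4722 / 6 = 0.245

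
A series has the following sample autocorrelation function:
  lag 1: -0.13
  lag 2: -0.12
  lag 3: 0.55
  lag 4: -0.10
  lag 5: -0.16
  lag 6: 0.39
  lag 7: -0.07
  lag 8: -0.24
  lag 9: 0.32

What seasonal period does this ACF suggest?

The largest autocorrelation is r_3 = 0.55, with weaker echoes at lags 6 (0.39) and 9 (0.32); the remaining lags stay at or below -0.07.
The dominant spike at lag 3 indicates a seasonal period of 3.

3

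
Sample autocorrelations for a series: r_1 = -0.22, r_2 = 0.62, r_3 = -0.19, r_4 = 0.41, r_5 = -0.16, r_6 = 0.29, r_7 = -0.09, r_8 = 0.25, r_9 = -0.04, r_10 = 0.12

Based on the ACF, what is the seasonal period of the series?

The largest autocorrelation is r_2 = 0.62, with weaker echoes at lags 4 (0.41), 6 (0.29) and 8 (0.25); the remaining lags stay at or below 0.12.
The dominant spike at lag 2 indicates a seasonal period of 2.

2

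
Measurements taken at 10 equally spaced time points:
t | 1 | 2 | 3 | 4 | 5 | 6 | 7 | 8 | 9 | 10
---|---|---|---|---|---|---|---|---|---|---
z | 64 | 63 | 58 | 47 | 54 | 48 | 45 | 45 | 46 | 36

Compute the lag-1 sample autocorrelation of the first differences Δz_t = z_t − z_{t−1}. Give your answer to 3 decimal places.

First differences Δz: -1, -5, -11, 7, -6, -3, 0, 1, -10
Mean of differences = -3.1111
Numerator Σ(Δz_t−Δz̄)(Δz_{t+1}−Δz̄) = -113.5679
Denominator Σ(Δz_t−Δz̄)² = 254.8889
r_1(Δz) = -113.5679 / 254.8889 = -0.446

-0.446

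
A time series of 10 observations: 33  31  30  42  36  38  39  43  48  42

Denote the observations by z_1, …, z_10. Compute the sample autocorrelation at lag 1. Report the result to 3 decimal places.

Mean z̄ = (33 + 31 + 30 + 42 + 36 + 38 + 39 + 43 + 48 + 42)/10 = 38.2000
Numerator Σ_{t=1}^{9}(z_t−z̄)(z_{t+1}−z̄) = 145.3600
Denominator Σ(z_t−z̄)² = 299.6000
r_1 = 145.3600 / 299.6000 = 0.485

0.485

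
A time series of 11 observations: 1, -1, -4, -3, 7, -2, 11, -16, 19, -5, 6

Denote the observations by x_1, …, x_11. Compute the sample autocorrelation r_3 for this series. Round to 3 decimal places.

Mean x̄ = (1 − 1 − 4 − 3 + 7 − 2 + 11 − 16 + 19 − 5 + 6)/11 = 1.1818
Numerator Σ_{t=1}^{8}(x_t−x̄)(x_{t+3}−x̄) = -336.6446
Denominator Σ(x_t−x̄)² = 863.6364
r_3 = -336.6446 / 863.6364 = -0.390

-0.390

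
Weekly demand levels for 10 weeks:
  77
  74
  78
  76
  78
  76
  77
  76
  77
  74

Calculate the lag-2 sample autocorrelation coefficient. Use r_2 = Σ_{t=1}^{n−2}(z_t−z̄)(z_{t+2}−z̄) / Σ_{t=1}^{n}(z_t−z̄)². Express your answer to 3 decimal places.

0.404

Mean z̄ = (77 + 74 + 78 + 76 + 78 + 76 + 77 + 76 + 77 + 74)/10 = 76.3000
Numerator Σ_{t=1}^{8}(z_t−z̄)(z_{t+2}−z̄) = 7.3200
Denominator Σ(z_t−z̄)² = 18.1000
r_2 = 7.3200 / 18.1000 = 0.404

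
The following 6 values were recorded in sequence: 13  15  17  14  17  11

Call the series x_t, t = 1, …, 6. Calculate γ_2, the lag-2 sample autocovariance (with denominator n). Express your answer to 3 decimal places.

Mean x̄ = (13 + 15 + 17 + 14 + 17 + 11)/6 = 14.5000
Σ_{t=1}^{4}(x_t−x̄)(x_{t+2}−x̄) = 4.0000
γ_2 = 4.0000 / 6 = 0.667

0.667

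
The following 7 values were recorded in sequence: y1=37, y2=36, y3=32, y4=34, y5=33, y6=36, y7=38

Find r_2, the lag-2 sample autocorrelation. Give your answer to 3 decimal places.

-0.249

Mean ȳ = (37 + 36 + 32 + 34 + 33 + 36 + 38)/7 = 35.1429
Deviations from mean: 1.8571, 0.8571, -3.1429, -1.1429, -2.1429, 0.8571, 2.8571
Numerator Σ_{t=1}^{5}(y_t−ȳ)(y_{t+2}−ȳ) = -7.1837
Denominator Σ(y_t−ȳ)² = 28.8571
r_2 = -7.1837 / 28.8571 = -0.249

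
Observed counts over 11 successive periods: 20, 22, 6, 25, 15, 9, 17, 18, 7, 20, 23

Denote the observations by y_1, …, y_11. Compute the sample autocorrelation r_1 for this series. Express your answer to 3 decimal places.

Mean ȳ = (20 + 22 + 6 + 25 + 15 + 9 + 17 + 18 + 7 + 20 + 23)/11 = 16.5455
Numerator Σ_{t=1}^{10}(y_t−ȳ)(y_{t+1}−ȳ) = -156.5702
Denominator Σ(y_t−ȳ)² = 430.7273
r_1 = -156.5702 / 430.7273 = -0.364

-0.364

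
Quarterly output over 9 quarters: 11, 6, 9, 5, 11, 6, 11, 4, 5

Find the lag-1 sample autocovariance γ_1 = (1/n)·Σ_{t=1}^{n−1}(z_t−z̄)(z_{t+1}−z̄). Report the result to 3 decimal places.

-3.775

Mean z̄ = (11 + 6 + 9 + 5 + 11 + 6 + 11 + 4 + 5)/9 = 7.5556
Σ_{t=1}^{8}(z_t−z̄)(z_{t+1}−z̄) = -33.9753
γ_1 = -33.9753 / 9 = -3.775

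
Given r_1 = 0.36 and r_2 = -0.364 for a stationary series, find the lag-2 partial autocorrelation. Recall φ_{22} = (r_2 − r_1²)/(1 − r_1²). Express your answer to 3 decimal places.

-0.567

φ_{22} = (r_2 − r_1²) / (1 − r_1²)
r_1² = (0.36)² = 0.1296
Numerator = -0.364 − 0.1296 = -0.4936; denominator = 1 − 0.1296 = 0.8704
φ_{22} = -0.4936 / 0.8704 = -0.567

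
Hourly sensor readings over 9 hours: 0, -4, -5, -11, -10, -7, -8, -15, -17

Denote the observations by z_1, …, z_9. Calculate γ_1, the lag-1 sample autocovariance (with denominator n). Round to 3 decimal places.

11.052

Mean z̄ = (0 − 4 − 5 − 11 − 10 − 7 − 8 − 15 − 17)/9 = -8.5556
Σ_{t=1}^{8}(z_t−z̄)(z_{t+1}−z̄) = 99.4691
γ_1 = 99.4691 / 9 = 11.052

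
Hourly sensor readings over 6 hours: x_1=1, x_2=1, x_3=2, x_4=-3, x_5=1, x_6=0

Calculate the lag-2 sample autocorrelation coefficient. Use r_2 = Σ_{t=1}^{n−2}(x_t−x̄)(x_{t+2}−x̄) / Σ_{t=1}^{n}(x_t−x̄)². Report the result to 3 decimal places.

0.072

Mean x̄ = (1 + 1 + 2 − 3 + 1 + 0)/6 = 0.3333
Numerator Σ_{t=1}^{4}(x_t−x̄)(x_{t+2}−x̄) = 1.1111
Denominator Σ(x_t−x̄)² = 15.3333
r_2 = 1.1111 / 15.3333 = 0.072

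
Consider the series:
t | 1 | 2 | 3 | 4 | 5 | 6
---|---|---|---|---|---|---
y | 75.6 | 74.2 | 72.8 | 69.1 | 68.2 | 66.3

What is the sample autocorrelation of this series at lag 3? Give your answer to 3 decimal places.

Mean ȳ = (75.6 + 74.2 + 72.8 + 69.1 + 68.2 + 66.3)/6 = 71.0333
Deviations from mean: 4.5667, 3.1667, 1.7667, -1.9333, -2.8333, -4.7333
Numerator Σ_{t=1}^{3}(y_t−ȳ)(y_{t+3}−ȳ) = -26.1633
Denominator Σ(y_t−ȳ)² = 68.1733
r_3 = -26.1633 / 68.1733 = -0.384

-0.384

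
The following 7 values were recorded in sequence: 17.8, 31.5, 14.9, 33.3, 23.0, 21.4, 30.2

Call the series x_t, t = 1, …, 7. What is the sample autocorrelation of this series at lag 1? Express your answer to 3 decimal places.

-0.731

Mean x̄ = (17.8 + 31.5 + 14.9 + 33.3 + 23.0 + 21.4 + 30.2)/7 = 24.5857
Deviations from mean: -6.7857, 6.9143, -9.6857, 8.7143, -1.5857, -3.1857, 5.6143
Numerator Σ_{t=1}^{6}(x_t−x̄)(x_{t+1}−x̄) = -224.9445
Denominator Σ(x_t−x̄)² = 307.7886
r_1 = -224.9445 / 307.7886 = -0.731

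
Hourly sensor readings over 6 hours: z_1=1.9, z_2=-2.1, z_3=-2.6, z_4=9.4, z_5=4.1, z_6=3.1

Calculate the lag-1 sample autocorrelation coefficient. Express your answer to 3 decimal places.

Mean z̄ = (1.9 − 2.1 − 2.6 + 9.4 + 4.1 + 3.1)/6 = 2.3000
Σ(z_t−z̄)(z_{t+1}−z̄) = (1.7600) + (21.5600) + (-34.7900) + (12.7800) + (1.4400) = 2.7500
Denominator Σ(z_t−z̄)² = 97.8200
r_1 = 2.7500 / 97.8200 = 0.028

0.028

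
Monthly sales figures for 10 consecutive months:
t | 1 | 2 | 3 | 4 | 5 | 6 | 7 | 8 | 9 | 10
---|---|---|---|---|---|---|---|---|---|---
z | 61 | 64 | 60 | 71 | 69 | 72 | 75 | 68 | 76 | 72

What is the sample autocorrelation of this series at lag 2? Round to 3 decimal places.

0.375

Mean z̄ = (61 + 64 + 60 + 71 + 69 + 72 + 75 + 68 + 76 + 72)/10 = 68.8000
Numerator Σ_{t=1}^{8}(z_t−z̄)(z_{t+2}−z̄) = 104.1200
Denominator Σ(z_t−z̄)² = 277.6000
r_2 = 104.1200 / 277.6000 = 0.375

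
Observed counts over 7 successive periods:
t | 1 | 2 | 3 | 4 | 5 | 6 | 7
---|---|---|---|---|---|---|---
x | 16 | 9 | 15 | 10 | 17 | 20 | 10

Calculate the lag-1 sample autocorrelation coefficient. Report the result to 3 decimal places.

Mean x̄ = (16 + 9 + 15 + 10 + 17 + 20 + 10)/7 = 13.8571
Numerator Σ_{t=1}^{6}(x_t−x̄)(x_{t+1}−x̄) = -36.8776
Denominator Σ(x_t−x̄)² = 106.8571
r_1 = -36.8776 / 106.8571 = -0.345

-0.345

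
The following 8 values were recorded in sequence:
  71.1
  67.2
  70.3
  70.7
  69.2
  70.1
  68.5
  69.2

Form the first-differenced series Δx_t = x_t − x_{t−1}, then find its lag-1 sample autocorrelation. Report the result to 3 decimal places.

-0.493

First differences Δx: -3.9, 3.1, 0.4, -1.5, 0.9, -1.6, 0.7
Mean of differences = -0.2714
Numerator Σ(Δx_t−Δx̄)(Δx_{t+1}−Δx̄) = -15.0808
Denominator Σ(Δx_t−Δx̄)² = 30.5743
r_1(Δx) = -15.0808 / 30.5743 = -0.493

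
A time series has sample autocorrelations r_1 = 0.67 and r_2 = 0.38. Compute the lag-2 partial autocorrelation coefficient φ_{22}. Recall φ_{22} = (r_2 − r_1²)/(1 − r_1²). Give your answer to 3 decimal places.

-0.125

φ_{22} = (r_2 − r_1²) / (1 − r_1²)
r_1² = (0.67)² = 0.4489
Numerator = 0.38 − 0.4489 = -0.0689; denominator = 1 − 0.4489 = 0.5511
φ_{22} = -0.0689 / 0.5511 = -0.125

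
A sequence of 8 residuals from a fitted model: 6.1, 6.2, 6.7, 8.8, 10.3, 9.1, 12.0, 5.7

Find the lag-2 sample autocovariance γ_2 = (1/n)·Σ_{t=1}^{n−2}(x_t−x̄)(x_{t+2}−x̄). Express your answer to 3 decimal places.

Mean x̄ = (6.1 + 6.2 + 6.7 + 8.8 + 10.3 + 9.1 + 12.0 + 5.7)/8 = 8.1125
Σ_{t=1}^{6}(x_t−x̄)(x_{t+2}−x̄) = 5.2384
γ_2 = 5.2384 / 8 = 0.655

0.655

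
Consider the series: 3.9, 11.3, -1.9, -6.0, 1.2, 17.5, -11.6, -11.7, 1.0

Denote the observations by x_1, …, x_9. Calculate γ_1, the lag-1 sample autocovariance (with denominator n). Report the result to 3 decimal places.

-3.428

Mean x̄ = (3.9 + 11.3 − 1.9 − 6.0 + 1.2 + 17.5 − 11.6 − 11.7 + 1.0)/9 = 0.4111
Σ_{t=1}^{8}(x_t−x̄)(x_{t+1}−x̄) = -30.8557
γ_1 = -30.8557 / 9 = -3.428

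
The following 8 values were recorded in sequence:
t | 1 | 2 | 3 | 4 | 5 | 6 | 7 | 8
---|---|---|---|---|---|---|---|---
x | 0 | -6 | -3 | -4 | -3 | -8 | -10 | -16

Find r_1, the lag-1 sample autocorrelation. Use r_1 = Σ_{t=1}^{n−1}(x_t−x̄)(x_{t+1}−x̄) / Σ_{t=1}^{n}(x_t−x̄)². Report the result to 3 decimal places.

0.307

Mean x̄ = (0 − 6 − 3 − 4 − 3 − 8 − 10 − 16)/8 = -6.2500
Deviations from mean: 6.2500, 0.2500, 3.2500, 2.2500, 3.2500, -1.7500, -3.7500, -9.7500
Numerator Σ_{t=1}^{7}(x_t−x̄)(x_{t+1}−x̄) = 54.4375
Denominator Σ(x_t−x̄)² = 177.5000
r_1 = 54.4375 / 177.5000 = 0.307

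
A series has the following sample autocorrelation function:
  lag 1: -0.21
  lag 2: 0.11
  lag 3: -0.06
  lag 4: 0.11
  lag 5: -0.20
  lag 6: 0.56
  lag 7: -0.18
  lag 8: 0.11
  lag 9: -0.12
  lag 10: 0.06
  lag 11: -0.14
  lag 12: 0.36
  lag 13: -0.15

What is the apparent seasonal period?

The largest autocorrelation is r_6 = 0.56, with a weaker echo at lag 12 (0.36); the remaining lags stay at or below 0.11.
The dominant spike at lag 6 indicates a seasonal period of 6.

6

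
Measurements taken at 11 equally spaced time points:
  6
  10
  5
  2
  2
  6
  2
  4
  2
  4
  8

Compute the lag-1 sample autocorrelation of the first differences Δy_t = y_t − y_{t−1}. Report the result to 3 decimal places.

-0.254

First differences Δy: 4, -5, -3, 0, 4, -4, 2, -2, 2, 4
Mean of differences = 0.2000
Numerator Σ(Δy_t−Δȳ)(Δy_{t+1}−Δȳ) = -27.8400
Denominator Σ(Δy_t−Δȳ)² = 109.6000
r_1(Δy) = -27.8400 / 109.6000 = -0.254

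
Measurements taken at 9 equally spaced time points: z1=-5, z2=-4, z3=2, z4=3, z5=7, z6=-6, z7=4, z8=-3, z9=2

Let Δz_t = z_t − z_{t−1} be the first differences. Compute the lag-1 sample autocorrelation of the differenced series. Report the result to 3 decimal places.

-0.698

First differences Δz: 1, 6, 1, 4, -13, 10, -7, 5
Mean of differences = 0.8750
Numerator Σ(Δz_t−Δz̄)(Δz_{t+1}−Δz̄) = -272.6406
Denominator Σ(Δz_t−Δz̄)² = 390.8750
r_1(Δz) = -272.6406 / 390.8750 = -0.698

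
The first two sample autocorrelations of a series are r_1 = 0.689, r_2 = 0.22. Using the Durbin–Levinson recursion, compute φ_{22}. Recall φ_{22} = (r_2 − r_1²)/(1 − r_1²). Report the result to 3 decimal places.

-0.485

φ_{22} = (r_2 − r_1²) / (1 − r_1²)
r_1² = (0.689)² = 0.474721
Numerator = 0.22 − 0.4747 = -0.2547; denominator = 1 − 0.4747 = 0.5253
φ_{22} = -0.2547 / 0.5253 = -0.485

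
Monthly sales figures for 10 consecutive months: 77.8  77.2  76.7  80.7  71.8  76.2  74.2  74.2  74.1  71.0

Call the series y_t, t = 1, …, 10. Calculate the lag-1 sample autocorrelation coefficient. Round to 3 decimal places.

Mean ȳ = (77.8 + 77.2 + 76.7 + 80.7 + 71.8 + 76.2 + 74.2 + 74.2 + 74.1 + 71.0)/10 = 75.3900
Numerator Σ_{t=1}^{9}(y_t−ȳ)(y_{t+1}−ȳ) = -0.6311
Denominator Σ(y_t−ȳ)² = 76.3090
r_1 = -0.6311 / 76.3090 = -0.008

-0.008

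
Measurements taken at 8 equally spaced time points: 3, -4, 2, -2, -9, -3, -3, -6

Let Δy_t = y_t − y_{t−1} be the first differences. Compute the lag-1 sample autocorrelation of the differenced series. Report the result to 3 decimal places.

-0.438

First differences Δy: -7, 6, -4, -7, 6, 0, -3
Mean of differences = -1.2857
Numerator Σ(Δy_t−Δȳ)(Δy_{t+1}−Δȳ) = -80.3673
Denominator Σ(Δy_t−Δȳ)² = 183.4286
r_1(Δy) = -80.3673 / 183.4286 = -0.438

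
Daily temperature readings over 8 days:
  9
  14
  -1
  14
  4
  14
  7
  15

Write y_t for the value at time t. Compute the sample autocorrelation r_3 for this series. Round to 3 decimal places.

Mean ȳ = (9 + 14 − 1 + 14 + 4 + 14 + 7 + 15)/8 = 9.5000
Deviations from mean: -0.5000, 4.5000, -10.5000, 4.5000, -5.5000, 4.5000, -2.5000, 5.5000
Σ(y_t−ȳ)(y_{t+3}−ȳ) = (-2.2500) + (-24.7500) + (-47.2500) + (-11.2500) + (-30.2500) = -115.7500
Denominator Σ(y_t−ȳ)² = 238.0000
r_3 = -115.7500 / 238.0000 = -0.486

-0.486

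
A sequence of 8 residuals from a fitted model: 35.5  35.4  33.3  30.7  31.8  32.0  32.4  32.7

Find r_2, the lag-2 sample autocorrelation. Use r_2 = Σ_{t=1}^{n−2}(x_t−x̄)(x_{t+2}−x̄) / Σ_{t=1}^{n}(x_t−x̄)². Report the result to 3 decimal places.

Mean x̄ = (35.5 + 35.4 + 33.3 + 30.7 + 31.8 + 32.0 + 32.4 + 32.7)/8 = 32.9750
Deviations from mean: 2.5250, 2.4250, 0.3250, -2.2750, -1.1750, -0.9750, -0.5750, -0.2750
Σ(x_t−x̄)(x_{t+2}−x̄) = (0.8206) + (-5.5169) + (-0.3819) + (2.2181) + (0.6756) + (0.2681) = -1.9163
Denominator Σ(x_t−x̄)² = 20.2750
r_2 = -1.9163 / 20.2750 = -0.095

-0.095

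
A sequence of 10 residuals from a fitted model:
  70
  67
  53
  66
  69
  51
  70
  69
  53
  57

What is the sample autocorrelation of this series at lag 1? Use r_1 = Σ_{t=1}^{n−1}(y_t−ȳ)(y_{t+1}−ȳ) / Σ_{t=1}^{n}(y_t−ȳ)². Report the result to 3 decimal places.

Mean ȳ = (70 + 67 + 53 + 66 + 69 + 51 + 70 + 69 + 53 + 57)/10 = 62.5000
Numerator Σ_{t=1}^{9}(y_t−ȳ)(y_{t+1}−ȳ) = -141.2500
Denominator Σ(y_t−ȳ)² = 572.5000
r_1 = -141.2500 / 572.5000 = -0.247

-0.247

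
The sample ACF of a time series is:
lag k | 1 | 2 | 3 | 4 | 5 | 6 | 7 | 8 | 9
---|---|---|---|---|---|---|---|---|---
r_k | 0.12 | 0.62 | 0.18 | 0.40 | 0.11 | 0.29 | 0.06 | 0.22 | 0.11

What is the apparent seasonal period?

2

The largest autocorrelation is r_2 = 0.62, with weaker echoes at lags 4 (0.40), 6 (0.29) and 8 (0.22); the remaining lags stay at or below 0.18.
The dominant spike at lag 2 indicates a seasonal period of 2.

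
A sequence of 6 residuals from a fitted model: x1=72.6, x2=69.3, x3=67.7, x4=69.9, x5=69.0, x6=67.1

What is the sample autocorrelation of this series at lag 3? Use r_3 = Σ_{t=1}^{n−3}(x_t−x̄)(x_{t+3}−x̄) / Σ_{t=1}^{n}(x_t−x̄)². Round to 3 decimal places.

Mean x̄ = (72.6 + 69.3 + 67.7 + 69.9 + 69.0 + 67.1)/6 = 69.2667
Numerator Σ_{t=1}^{3}(x_t−x̄)(x_{t+3}−x̄) = 5.4967
Denominator Σ(x_t−x̄)² = 18.7333
r_3 = 5.4967 / 18.7333 = 0.293

0.293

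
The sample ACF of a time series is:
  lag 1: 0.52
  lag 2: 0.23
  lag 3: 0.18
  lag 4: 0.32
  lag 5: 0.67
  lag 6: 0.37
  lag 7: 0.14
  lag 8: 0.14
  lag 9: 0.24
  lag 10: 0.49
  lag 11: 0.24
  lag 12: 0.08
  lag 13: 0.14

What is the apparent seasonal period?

The largest autocorrelation is r_5 = 0.67; the remaining lags stay at or below 0.52. The elevated value at lag 1 (0.52), dropping to 0.23 at lag 2, reflects decaying short-term dependence rather than seasonality.
The dominant spike at lag 5 indicates a seasonal period of 5.

5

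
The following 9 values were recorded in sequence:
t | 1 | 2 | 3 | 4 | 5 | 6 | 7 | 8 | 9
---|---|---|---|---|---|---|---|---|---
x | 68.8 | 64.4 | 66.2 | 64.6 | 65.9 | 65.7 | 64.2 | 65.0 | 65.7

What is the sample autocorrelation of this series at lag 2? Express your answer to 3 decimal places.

0.168

Mean x̄ = (68.8 + 64.4 + 66.2 + 64.6 + 65.9 + 65.7 + 64.2 + 65.0 + 65.7)/9 = 65.6111
Numerator Σ_{t=1}^{7}(x_t−x̄)(x_{t+2}−x̄) = 2.5953
Denominator Σ(x_t−x̄)² = 15.4689
r_2 = 2.5953 / 15.4689 = 0.168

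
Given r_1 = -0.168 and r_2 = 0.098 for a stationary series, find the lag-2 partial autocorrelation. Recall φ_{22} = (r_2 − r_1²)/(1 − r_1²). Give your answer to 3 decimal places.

φ_{22} = (r_2 − r_1²) / (1 − r_1²)
r_1² = (-0.168)² = 0.028224
Numerator = 0.098 − 0.0282 = 0.0698; denominator = 1 − 0.0282 = 0.9718
φ_{22} = 0.0698 / 0.9718 = 0.072

0.072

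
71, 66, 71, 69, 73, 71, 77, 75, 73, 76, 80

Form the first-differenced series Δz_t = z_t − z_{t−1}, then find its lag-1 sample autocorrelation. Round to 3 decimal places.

-0.555

First differences Δz: -5, 5, -2, 4, -2, 6, -2, -2, 3, 4
Mean of differences = 0.9000
Numerator Σ(Δz_t−Δz̄)(Δz_{t+1}−Δz̄) = -74.8100
Denominator Σ(Δz_t−Δz̄)² = 134.9000
r_1(Δz) = -74.8100 / 134.9000 = -0.555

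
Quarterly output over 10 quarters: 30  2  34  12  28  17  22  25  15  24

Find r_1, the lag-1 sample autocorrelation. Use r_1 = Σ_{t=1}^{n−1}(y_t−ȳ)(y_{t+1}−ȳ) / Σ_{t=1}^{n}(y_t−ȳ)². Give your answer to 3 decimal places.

-0.817

Mean ȳ = (30 + 2 + 34 + 12 + 28 + 17 + 22 + 25 + 15 + 24)/10 = 20.9000
Numerator Σ_{t=1}^{9}(y_t−ȳ)(y_{t+1}−ȳ) = -669.3100
Denominator Σ(y_t−ȳ)² = 818.9000
r_1 = -669.3100 / 818.9000 = -0.817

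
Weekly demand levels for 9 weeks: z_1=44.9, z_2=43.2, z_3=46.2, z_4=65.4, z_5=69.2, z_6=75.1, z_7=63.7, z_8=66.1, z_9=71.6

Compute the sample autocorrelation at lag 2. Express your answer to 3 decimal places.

0.187

Mean z̄ = (44.9 + 43.2 + 46.2 + 65.4 + 69.2 + 75.1 + 63.7 + 66.1 + 71.6)/9 = 60.6000
Σ(z_t−z̄)(z_{t+2}−z̄) = (226.0800) + (-83.5200) + (-123.8400) + (69.6000) + (26.6600) + (79.7500) + (34.1000) = 228.8300
Denominator Σ(z_t−z̄)² = 1224.7200
r_2 = 228.8300 / 1224.7200 = 0.187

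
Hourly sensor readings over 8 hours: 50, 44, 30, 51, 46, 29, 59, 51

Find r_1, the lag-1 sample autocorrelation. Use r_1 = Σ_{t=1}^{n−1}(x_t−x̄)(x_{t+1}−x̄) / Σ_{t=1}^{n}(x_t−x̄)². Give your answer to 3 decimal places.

-0.296

Mean x̄ = (50 + 44 + 30 + 51 + 46 + 29 + 59 + 51)/8 = 45.0000
Σ(x_t−x̄)(x_{t+1}−x̄) = (-5.0000) + (15.0000) + (-90.0000) + (6.0000) + (-16.0000) + (-224.0000) + (84.0000) = -230.0000
Denominator Σ(x_t−x̄)² = 776.0000
r_1 = -230.0000 / 776.0000 = -0.296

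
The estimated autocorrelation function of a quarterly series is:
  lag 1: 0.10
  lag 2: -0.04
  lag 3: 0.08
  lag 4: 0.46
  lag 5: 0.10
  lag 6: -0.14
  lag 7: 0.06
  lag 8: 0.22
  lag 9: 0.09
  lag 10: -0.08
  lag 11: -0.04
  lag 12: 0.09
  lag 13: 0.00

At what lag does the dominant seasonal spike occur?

The largest autocorrelation is r_4 = 0.46, with a weaker echo at lag 8 (0.22); the remaining lags stay at or below 0.10.
The dominant spike at lag 4 indicates a seasonal period of 4.

4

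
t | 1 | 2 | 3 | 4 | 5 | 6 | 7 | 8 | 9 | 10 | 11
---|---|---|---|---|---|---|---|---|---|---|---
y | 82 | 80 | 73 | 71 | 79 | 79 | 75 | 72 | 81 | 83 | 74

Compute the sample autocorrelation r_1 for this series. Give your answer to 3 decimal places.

0.060

Mean ȳ = (82 + 80 + 73 + 71 + 79 + 79 + 75 + 72 + 81 + 83 + 74)/11 = 77.1818
Numerator Σ_{t=1}^{10}(y_t−ȳ)(y_{t+1}−ȳ) = 10.9669
Denominator Σ(y_t−ȳ)² = 183.6364
r_1 = 10.9669 / 183.6364 = 0.060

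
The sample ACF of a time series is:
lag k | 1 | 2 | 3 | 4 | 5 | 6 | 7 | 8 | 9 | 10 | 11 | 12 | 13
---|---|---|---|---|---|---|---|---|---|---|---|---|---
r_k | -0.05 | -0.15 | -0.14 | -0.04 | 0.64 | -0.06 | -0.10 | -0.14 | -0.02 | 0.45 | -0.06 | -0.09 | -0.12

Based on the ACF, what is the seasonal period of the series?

The largest autocorrelation is r_5 = 0.64, with a weaker echo at lag 10 (0.45); the remaining lags stay at or below -0.02.
The dominant spike at lag 5 indicates a seasonal period of 5.

5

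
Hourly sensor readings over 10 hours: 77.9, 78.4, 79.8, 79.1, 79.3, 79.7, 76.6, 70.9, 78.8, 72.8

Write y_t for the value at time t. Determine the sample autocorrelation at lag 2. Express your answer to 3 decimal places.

0.280

Mean ȳ = (77.9 + 78.4 + 79.8 + 79.1 + 79.3 + 79.7 + 76.6 + 70.9 + 78.8 + 72.8)/10 = 77.3300
Numerator Σ_{t=1}^{8}(y_t−ȳ)(y_{t+2}−ȳ) = 23.7402
Denominator Σ(y_t−ȳ)² = 84.7610
r_2 = 23.7402 / 84.7610 = 0.280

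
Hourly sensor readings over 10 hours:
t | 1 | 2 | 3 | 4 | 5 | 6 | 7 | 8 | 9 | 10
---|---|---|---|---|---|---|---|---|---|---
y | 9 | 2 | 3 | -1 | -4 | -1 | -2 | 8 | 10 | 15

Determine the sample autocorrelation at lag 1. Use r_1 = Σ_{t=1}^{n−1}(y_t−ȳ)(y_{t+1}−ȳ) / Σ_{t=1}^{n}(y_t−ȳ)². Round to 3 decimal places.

0.485

Mean ȳ = (9 + 2 + 3 − 1 − 4 − 1 − 2 + 8 + 10 + 15)/10 = 3.9000
Numerator Σ_{t=1}^{9}(y_t−ȳ)(y_{t+1}−ȳ) = 171.2900
Denominator Σ(y_t−ȳ)² = 352.9000
r_1 = 171.2900 / 352.9000 = 0.485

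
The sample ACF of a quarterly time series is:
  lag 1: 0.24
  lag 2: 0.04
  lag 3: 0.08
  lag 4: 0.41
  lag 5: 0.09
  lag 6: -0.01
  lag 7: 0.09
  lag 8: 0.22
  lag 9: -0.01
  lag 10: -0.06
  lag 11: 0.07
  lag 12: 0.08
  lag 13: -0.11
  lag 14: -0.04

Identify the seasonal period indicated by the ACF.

4

The largest autocorrelation is r_4 = 0.41; the remaining lags stay at or below 0.24. The elevated value at lag 1 (0.24), dropping to 0.04 at lag 2, reflects decaying short-term dependence rather than seasonality.
The dominant spike at lag 4 indicates a seasonal period of 4.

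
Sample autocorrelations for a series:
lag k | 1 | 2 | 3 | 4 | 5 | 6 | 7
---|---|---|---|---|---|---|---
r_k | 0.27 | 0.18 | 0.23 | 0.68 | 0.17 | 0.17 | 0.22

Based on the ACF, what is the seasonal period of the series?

4

The largest autocorrelation is r_4 = 0.68; the remaining lags stay at or below 0.27. The elevated value at lag 1 (0.27), dropping to 0.18 at lag 2, reflects decaying short-term dependence rather than seasonality.
The dominant spike at lag 4 indicates a seasonal period of 4.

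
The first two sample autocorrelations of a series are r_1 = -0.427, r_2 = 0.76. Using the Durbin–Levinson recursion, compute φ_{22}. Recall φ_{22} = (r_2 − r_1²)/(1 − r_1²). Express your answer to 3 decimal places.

0.706

φ_{22} = (r_2 − r_1²) / (1 − r_1²)
r_1² = (-0.427)² = 0.182329
Numerator = 0.76 − 0.1823 = 0.5777; denominator = 1 − 0.1823 = 0.8177
φ_{22} = 0.5777 / 0.8177 = 0.706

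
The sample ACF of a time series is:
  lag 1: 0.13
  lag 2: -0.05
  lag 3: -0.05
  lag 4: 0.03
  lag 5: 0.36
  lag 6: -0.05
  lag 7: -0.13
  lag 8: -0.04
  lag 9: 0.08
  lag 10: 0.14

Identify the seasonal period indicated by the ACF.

The largest autocorrelation is r_5 = 0.36; the remaining lags stay at or below 0.14.
The dominant spike at lag 5 indicates a seasonal period of 5.

5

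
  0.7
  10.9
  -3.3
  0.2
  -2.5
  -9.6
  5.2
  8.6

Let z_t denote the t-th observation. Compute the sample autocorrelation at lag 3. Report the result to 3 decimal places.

Mean z̄ = (0.7 + 10.9 − 3.3 + 0.2 − 2.5 − 9.6 + 5.2 + 8.6)/8 = 1.2750
Deviations from mean: -0.5750, 9.6250, -4.5750, -1.0750, -3.7750, -10.8750, 3.9250, 7.3250
Σ(z_t−z̄)(z_{t+3}−z̄) = (0.6181) + (-36.3344) + (49.7531) + (-4.2194) + (-27.6519) = -17.8344
Denominator Σ(z_t−z̄)² = 316.6350
r_3 = -17.8344 / 316.6350 = -0.056

-0.056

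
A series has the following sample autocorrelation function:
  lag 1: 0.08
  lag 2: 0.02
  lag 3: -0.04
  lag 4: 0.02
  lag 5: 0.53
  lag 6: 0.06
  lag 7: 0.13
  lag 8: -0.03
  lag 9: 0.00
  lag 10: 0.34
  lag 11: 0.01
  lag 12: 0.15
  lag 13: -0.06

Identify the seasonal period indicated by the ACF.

The largest autocorrelation is r_5 = 0.53, with a weaker echo at lag 10 (0.34); the remaining lags stay at or below 0.15.
The dominant spike at lag 5 indicates a seasonal period of 5.

5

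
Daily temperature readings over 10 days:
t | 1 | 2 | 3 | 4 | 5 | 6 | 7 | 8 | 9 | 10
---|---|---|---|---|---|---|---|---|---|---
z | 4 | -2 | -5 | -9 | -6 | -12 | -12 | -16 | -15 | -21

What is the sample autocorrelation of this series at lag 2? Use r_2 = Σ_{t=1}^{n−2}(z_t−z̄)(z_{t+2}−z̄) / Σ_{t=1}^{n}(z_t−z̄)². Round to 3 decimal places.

0.359

Mean z̄ = (4 − 2 − 5 − 9 − 6 − 12 − 12 − 16 − 15 − 21)/10 = -9.4000
Numerator Σ_{t=1}^{8}(z_t−z̄)(z_{t+2}−z̄) = 175.2800
Denominator Σ(z_t−z̄)² = 488.4000
r_2 = 175.2800 / 488.4000 = 0.359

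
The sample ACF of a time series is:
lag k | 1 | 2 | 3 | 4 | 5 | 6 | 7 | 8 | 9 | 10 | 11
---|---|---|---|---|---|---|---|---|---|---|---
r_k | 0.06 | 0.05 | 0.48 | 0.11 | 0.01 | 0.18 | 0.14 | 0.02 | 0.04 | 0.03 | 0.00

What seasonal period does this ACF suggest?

3

The largest autocorrelation is r_3 = 0.48, with a weaker echo at lag 6 (0.18); the remaining lags stay at or below 0.14.
The dominant spike at lag 3 indicates a seasonal period of 3.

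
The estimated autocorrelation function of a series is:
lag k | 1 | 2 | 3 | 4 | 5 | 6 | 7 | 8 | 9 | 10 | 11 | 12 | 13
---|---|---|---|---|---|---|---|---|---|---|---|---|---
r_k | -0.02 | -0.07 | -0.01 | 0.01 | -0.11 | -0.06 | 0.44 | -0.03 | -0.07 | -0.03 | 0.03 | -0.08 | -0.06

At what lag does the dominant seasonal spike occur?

7

The largest autocorrelation is r_7 = 0.44; the remaining lags stay at or below 0.03.
The dominant spike at lag 7 indicates a seasonal period of 7.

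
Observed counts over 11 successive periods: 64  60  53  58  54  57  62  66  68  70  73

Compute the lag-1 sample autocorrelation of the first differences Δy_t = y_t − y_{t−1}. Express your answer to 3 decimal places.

First differences Δy: -4, -7, 5, -4, 3, 5, 4, 2, 2, 3
Mean of differences = 0.9000
Numerator Σ(Δy_t−Δȳ)(Δy_{t+1}−Δȳ) = 4.1900
Denominator Σ(Δy_t−Δȳ)² = 164.9000
r_1(Δy) = 4.1900 / 164.9000 = 0.025

0.025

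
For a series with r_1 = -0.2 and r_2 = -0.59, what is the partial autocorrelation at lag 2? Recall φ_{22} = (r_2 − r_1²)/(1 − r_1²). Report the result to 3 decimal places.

-0.656

φ_{22} = (r_2 − r_1²) / (1 − r_1²)
r_1² = (-0.2)² = 0.04
Numerator = -0.59 − 0.0400 = -0.6300; denominator = 1 − 0.0400 = 0.9600
φ_{22} = -0.6300 / 0.9600 = -0.656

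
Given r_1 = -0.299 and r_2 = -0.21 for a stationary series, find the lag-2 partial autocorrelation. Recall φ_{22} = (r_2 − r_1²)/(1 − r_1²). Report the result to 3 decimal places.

-0.329

φ_{22} = (r_2 − r_1²) / (1 − r_1²)
r_1² = (-0.299)² = 0.089401
Numerator = -0.21 − 0.0894 = -0.2994; denominator = 1 − 0.0894 = 0.9106
φ_{22} = -0.2994 / 0.9106 = -0.329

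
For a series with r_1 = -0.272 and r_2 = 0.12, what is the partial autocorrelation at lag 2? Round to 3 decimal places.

0.050

φ_{22} = (r_2 − r_1²) / (1 − r_1²)
r_1² = (-0.272)² = 0.073984
Numerator = 0.12 − 0.0740 = 0.0460; denominator = 1 − 0.0740 = 0.9260
φ_{22} = 0.0460 / 0.9260 = 0.050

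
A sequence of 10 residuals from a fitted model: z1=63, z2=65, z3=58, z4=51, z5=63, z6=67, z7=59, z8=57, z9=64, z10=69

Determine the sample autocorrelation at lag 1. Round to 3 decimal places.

0.109

Mean z̄ = (63 + 65 + 58 + 51 + 63 + 67 + 59 + 57 + 64 + 69)/10 = 61.6000
Numerator Σ_{t=1}^{9}(z_t−z̄)(z_{t+1}−z̄) = 28.0400
Denominator Σ(z_t−z̄)² = 258.4000
r_1 = 28.0400 / 258.4000 = 0.109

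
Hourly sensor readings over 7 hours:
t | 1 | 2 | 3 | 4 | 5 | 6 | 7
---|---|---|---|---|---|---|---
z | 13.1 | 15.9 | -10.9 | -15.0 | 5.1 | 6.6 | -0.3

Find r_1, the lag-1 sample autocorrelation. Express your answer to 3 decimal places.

Mean z̄ = (13.1 + 15.9 − 10.9 − 15.0 + 5.1 + 6.6 − 0.3)/7 = 2.0714
Deviations from mean: 11.0286, 13.8286, -12.9714, -17.0714, 3.0286, 4.5286, -2.3714
Σ(z_t−z̄)(z_{t+1}−z̄) = (152.5094) + (-179.3763) + (221.4408) + (-51.7020) + (13.7151) + (-10.7392) = 145.8478
Denominator Σ(z_t−z̄)² = 807.8543
r_1 = 145.8478 / 807.8543 = 0.181

0.181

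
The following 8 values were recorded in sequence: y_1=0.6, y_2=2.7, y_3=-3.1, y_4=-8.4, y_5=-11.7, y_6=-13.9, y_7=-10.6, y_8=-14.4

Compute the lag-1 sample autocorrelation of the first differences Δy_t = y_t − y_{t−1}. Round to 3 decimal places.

First differences Δy: 2.1, -5.8, -5.3, -3.3, -2.2, 3.3, -3.8
Mean of differences = -2.1429
Numerator Σ(Δy_t−Δȳ)(Δy_{t+1}−Δȳ) = -9.5818
Denominator Σ(Δy_t−Δȳ)² = 75.0571
r_1(Δy) = -9.5818 / 75.0571 = -0.128

-0.128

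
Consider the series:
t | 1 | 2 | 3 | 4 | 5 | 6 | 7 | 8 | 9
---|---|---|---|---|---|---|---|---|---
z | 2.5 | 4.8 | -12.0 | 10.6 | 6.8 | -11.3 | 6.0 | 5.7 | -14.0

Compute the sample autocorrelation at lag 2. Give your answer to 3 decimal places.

Mean z̄ = (2.5 + 4.8 − 12.0 + 10.6 + 6.8 − 11.3 + 6.0 + 5.7 − 14.0)/9 = -0.1000
Σ(z_t−z̄)(z_{t+2}−z̄) = (-30.9400) + (52.4300) + (-82.1100) + (-119.8400) + (42.0900) + (-64.9600) + (-84.7900) = -288.1200
Denominator Σ(z_t−z̄)² = 723.9800
r_2 = -288.1200 / 723.9800 = -0.398

-0.398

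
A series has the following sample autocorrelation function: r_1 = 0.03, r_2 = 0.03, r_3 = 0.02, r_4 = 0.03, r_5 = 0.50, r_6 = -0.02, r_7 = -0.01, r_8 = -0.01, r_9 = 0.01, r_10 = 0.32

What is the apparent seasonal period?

5

The largest autocorrelation is r_5 = 0.50, with a weaker echo at lag 10 (0.32); the remaining lags stay at or below 0.03.
The dominant spike at lag 5 indicates a seasonal period of 5.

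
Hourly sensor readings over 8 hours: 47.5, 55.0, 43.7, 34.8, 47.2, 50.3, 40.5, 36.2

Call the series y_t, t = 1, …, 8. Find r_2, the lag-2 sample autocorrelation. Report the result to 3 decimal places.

-0.653

Mean ȳ = (47.5 + 55.0 + 43.7 + 34.8 + 47.2 + 50.3 + 40.5 + 36.2)/8 = 44.4000
Deviations from mean: 3.1000, 10.6000, -0.7000, -9.6000, 2.8000, 5.9000, -3.9000, -8.2000
Σ(y_t−ȳ)(y_{t+2}−ȳ) = (-2.1700) + (-101.7600) + (-1.9600) + (-56.6400) + (-10.9200) + (-48.3800) = -221.8300
Denominator Σ(y_t−ȳ)² = 339.7200
r_2 = -221.8300 / 339.7200 = -0.653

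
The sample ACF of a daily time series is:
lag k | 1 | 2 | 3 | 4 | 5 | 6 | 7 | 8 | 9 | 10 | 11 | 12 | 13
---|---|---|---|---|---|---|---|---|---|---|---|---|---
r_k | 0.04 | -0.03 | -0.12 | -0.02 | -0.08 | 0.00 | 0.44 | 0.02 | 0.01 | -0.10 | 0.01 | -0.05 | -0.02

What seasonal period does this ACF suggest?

The largest autocorrelation is r_7 = 0.44; the remaining lags stay at or below 0.04.
The dominant spike at lag 7 indicates a seasonal period of 7.

7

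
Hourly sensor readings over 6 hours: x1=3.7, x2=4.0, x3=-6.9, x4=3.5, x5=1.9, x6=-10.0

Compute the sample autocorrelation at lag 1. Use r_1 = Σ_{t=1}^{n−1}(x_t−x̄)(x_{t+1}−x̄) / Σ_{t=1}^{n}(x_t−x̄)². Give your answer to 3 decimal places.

-0.252

Mean x̄ = (3.7 + 4.0 − 6.9 + 3.5 + 1.9 − 10.0)/6 = -0.6333
Deviations from mean: 4.3333, 4.6333, -6.2667, 4.1333, 2.5333, -9.3667
Σ(x_t−x̄)(x_{t+1}−x̄) = (20.0778) + (-29.0356) + (-25.9022) + (10.4711) + (-23.7289) = -48.1178
Denominator Σ(x_t−x̄)² = 190.7533
r_1 = -48.1178 / 190.7533 = -0.252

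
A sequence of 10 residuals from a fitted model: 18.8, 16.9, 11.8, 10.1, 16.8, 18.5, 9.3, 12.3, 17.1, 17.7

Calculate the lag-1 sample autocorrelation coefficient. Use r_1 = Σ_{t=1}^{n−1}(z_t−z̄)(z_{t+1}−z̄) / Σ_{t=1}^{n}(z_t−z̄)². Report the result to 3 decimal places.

0.077

Mean z̄ = (18.8 + 16.9 + 11.8 + 10.1 + 16.8 + 18.5 + 9.3 + 12.3 + 17.1 + 17.7)/10 = 14.9300
Numerator Σ_{t=1}^{9}(z_t−z̄)(z_{t+1}−z̄) = 9.2311
Denominator Σ(z_t−z̄)² = 119.2210
r_1 = 9.2311 / 119.2210 = 0.077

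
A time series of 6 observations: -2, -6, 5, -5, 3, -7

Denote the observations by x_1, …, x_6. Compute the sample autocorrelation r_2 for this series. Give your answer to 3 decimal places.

0.500

Mean x̄ = (-2 − 6 + 5 − 5 + 3 − 7)/6 = -2.0000
Deviations from mean: 0.0000, -4.0000, 7.0000, -3.0000, 5.0000, -5.0000
Σ(x_t−x̄)(x_{t+2}−x̄) = (0.0000) + (12.0000) + (35.0000) + (15.0000) = 62.0000
Denominator Σ(x_t−x̄)² = 124.0000
r_2 = 62.0000 / 124.0000 = 0.500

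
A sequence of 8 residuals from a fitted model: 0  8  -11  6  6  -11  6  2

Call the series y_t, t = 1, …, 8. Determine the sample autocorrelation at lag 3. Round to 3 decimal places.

Mean ȳ = (0 + 8 − 11 + 6 + 6 − 11 + 6 + 2)/8 = 0.7500
Deviations from mean: -0.7500, 7.2500, -11.7500, 5.2500, 5.2500, -11.7500, 5.2500, 1.2500
Σ(y_t−ȳ)(y_{t+3}−ȳ) = (-3.9375) + (38.0625) + (138.0625) + (27.5625) + (6.5625) = 206.3125
Denominator Σ(y_t−ȳ)² = 413.5000
r_3 = 206.3125 / 413.5000 = 0.499

0.499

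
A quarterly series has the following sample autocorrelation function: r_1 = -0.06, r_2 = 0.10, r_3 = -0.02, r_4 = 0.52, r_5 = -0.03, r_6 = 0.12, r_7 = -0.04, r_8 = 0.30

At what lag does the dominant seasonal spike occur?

The largest autocorrelation is r_4 = 0.52, with a weaker echo at lag 8 (0.30); the remaining lags stay at or below 0.12.
The dominant spike at lag 4 indicates a seasonal period of 4.

4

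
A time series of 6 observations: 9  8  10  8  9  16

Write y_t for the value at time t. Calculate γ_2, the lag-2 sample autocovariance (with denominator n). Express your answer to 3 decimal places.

Mean ȳ = (9 + 8 + 10 + 8 + 9 + 16)/6 = 10.0000
Σ_{t=1}^{4}(y_t−ȳ)(y_{t+2}−ȳ) = -8.0000
γ_2 = -8.0000 / 6 = -1.333

-1.333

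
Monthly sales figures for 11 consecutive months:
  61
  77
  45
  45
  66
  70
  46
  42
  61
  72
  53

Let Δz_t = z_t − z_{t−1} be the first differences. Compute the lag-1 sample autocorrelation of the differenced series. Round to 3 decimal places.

First differences Δz: 16, -32, 0, 21, 4, -24, -4, 19, 11, -19
Mean of differences = -0.8000
Numerator Σ(Δz_t−Δz̄)(Δz_{t+1}−Δz̄) = -508.6400
Denominator Σ(Δz_t−Δz̄)² = 3165.6000
r_1(Δz) = -508.6400 / 3165.6000 = -0.161

-0.161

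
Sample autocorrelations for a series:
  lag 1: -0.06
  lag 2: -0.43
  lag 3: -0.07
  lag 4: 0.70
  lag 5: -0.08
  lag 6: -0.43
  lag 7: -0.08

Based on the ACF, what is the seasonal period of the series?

4

The largest autocorrelation is r_4 = 0.70; the remaining lags stay at or below -0.06.
The dominant spike at lag 4 indicates a seasonal period of 4.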